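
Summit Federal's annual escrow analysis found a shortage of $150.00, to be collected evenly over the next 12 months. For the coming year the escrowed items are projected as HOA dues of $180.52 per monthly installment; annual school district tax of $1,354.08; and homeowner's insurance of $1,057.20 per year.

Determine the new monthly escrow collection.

HOA dues: $180.52 × 12 = $2,166.24 per year
School district tax: $1,354.08 per year
Homeowner's insurance: $1,057.20 per year
Annual escrow total = $2,166.24 + $1,354.08 + $1,057.20 = $4,577.52
Monthly = $4,577.52 ÷ 12 = $381.46
Monthly shortage recovery: $150.00 / 12 = $12.50
New monthly escrow = $381.46 + $12.50 = $393.96

$393.96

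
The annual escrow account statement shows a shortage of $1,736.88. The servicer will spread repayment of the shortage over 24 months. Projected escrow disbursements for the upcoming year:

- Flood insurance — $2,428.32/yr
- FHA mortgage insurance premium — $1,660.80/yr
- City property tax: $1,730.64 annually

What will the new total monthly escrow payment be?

$557.35

Flood insurance — $2,428.32
FHA mortgage insurance premium — $1,660.80
City property tax — $1,730.64
Annual escrow total = $5,819.76
Monthly escrow = $5,819.76 ÷ 12 = $484.98
Monthly shortage recovery: $1,736.88 / 24 = $72.37
Adjusted monthly = $484.98 + $72.37 = $557.35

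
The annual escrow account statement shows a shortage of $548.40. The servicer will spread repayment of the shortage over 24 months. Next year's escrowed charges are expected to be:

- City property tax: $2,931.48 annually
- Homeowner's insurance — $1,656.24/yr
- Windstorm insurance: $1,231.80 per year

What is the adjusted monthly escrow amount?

$507.81

City property tax: $2,931.48
Homeowner's insurance: $1,656.24
Windstorm insurance: $1,231.80
Combined annual = $2,931.48 + $1,656.24 + $1,231.80 = $5,819.52
Base monthly escrow = $5,819.52 ÷ 12 = $484.96
Shortage spread = $548.40 / 24 = $22.85/mo
New monthly escrow = $484.96 + $22.85 = $507.81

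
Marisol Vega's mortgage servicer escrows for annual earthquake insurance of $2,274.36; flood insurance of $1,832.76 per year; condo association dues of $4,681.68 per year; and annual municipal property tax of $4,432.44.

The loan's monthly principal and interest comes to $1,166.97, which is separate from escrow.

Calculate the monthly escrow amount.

Earthquake insurance = $2,274.36/yr
Flood insurance = $1,832.76/yr
Condo association dues = $4,681.68/yr
Municipal property tax = $4,432.44/yr
Combined annual = $2,274.36 + $1,832.76 + $4,681.68 + $4,432.44 = $13,221.24
Per month = $13,221.24 / 12 = $1,101.77

$1,101.77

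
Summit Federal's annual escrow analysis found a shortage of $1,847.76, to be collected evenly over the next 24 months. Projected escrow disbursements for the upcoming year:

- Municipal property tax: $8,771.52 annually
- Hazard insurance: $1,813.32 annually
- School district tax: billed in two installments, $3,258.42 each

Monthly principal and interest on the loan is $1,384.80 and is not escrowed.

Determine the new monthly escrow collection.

$1,502.13

Municipal property tax: $8,771.52
Hazard insurance: $1,813.32
School district tax: $3,258.42 × 2 = $6,516.84
Total annual escrow = $8,771.52 + $1,813.32 + $6,516.84 = $17,101.68
Base monthly escrow = $17,101.68 / 12 = $1,425.14
Shortage per month = $1,847.76 ÷ 24 = $76.99
New monthly escrow = $1,425.14 + $76.99 = $1,502.13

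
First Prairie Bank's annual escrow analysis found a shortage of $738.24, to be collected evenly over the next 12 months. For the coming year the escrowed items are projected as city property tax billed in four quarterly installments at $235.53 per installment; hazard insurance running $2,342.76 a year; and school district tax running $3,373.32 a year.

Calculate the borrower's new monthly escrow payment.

City property tax: $235.53 × 4 = $942.12 per year
Hazard insurance: $2,342.76 per year
School district tax: $3,373.32 per year
Total per year = $942.12 + $2,342.76 + $3,373.32 = $6,658.20
Monthly escrow = $6,658.20 / 12 = $554.85
Shortage per month = $738.24 / 12 = $61.52
Adjusted monthly = $554.85 + $61.52 = $616.37

$616.37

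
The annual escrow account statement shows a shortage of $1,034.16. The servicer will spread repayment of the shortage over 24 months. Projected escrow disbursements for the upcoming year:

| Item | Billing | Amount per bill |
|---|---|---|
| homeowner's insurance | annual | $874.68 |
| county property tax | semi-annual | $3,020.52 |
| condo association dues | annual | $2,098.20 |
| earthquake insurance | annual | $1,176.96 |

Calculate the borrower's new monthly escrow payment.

$892.33

Homeowner's insurance = $874.68/yr
County property tax = $3,020.52 × 2 = $6,041.04/yr
Condo association dues = $2,098.20/yr
Earthquake insurance = $1,176.96/yr
Combined annual = $10,190.88
Monthly = $10,190.88 / 12 = $849.24
Shortage spread = $1,034.16 ÷ 24 = $43.09/mo
Adjusted monthly = $849.24 + $43.09 = $892.33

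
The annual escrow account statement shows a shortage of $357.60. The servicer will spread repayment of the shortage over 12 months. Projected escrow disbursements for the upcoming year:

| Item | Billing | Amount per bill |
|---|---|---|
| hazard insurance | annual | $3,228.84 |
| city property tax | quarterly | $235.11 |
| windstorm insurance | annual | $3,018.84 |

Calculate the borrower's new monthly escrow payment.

$628.81

Hazard insurance = $3,228.84
City property tax = $235.11 × 4 = $940.44
Windstorm insurance = $3,018.84
Total per year = $7,188.12
Per month = $7,188.12 ÷ 12 = $599.01
Shortage spread = $357.60 / 12 = $29.80/mo
New monthly escrow = $599.01 + $29.80 = $628.81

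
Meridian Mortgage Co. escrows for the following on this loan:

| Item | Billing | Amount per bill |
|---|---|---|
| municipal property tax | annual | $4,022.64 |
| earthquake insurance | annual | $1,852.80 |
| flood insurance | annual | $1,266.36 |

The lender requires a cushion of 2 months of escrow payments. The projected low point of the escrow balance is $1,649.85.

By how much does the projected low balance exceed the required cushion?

Municipal property tax: $4,022.64 per year
Earthquake insurance: $1,852.80 per year
Flood insurance: $1,266.36 per year
Total annual escrow = $7,141.80
Base monthly escrow = $7,141.80 / 12 = $595.15
Required reserve = 2 × $595.15 = $1,190.30
Excess over cushion: $1,649.85 − $1,190.30 = $459.55

$459.55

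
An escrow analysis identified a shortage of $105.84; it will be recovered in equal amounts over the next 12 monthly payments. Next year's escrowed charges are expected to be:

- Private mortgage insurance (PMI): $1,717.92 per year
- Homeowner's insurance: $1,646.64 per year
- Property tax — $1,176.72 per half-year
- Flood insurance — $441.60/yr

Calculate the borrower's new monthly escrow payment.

$522.12

Private mortgage insurance (PMI) = $1,717.92 per year
Homeowner's insurance = $1,646.64 per year
Property tax = $1,176.72 × 2 = $2,353.44 per year
Flood insurance = $441.60 per year
Combined annual = $6,159.60
Per month = $6,159.60 / 12 = $513.30
Shortage spread = $105.84 / 12 = $8.82/mo
New monthly escrow = $513.30 + $8.82 = $522.12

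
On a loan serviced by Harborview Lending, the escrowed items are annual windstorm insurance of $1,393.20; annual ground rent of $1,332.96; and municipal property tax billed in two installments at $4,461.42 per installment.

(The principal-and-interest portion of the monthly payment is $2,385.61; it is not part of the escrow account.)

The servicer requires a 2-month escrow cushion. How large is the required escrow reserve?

Windstorm insurance = $1,393.20/yr
Ground rent = $1,332.96/yr
Municipal property tax = $4,461.42 × 2 = $8,922.84/yr
Total per year = $1,393.20 + $1,332.96 + $8,922.84 = $11,649.00
Monthly = $11,649.00 / 12 = $970.75
Cushion = 2 × $970.75 = $1,941.50

$1,941.50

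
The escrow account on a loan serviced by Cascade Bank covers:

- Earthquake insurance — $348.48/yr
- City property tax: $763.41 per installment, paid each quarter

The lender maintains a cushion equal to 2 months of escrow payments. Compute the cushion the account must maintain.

$567.02

Earthquake insurance = $348.48 per year
City property tax = $763.41 × 4 = $3,053.64 per year
Combined annual = $348.48 + $3,053.64 = $3,402.12
Per month = $3,402.12 ÷ 12 = $283.51
Required cushion = 2 × $283.51 = $567.02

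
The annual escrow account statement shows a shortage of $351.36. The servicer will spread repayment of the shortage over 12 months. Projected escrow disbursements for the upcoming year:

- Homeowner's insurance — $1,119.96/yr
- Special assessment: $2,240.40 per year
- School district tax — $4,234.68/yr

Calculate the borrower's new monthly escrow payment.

$662.20

Homeowner's insurance — $1,119.96 per year
Special assessment — $2,240.40 per year
School district tax — $4,234.68 per year
Combined annual = $1,119.96 + $2,240.40 + $4,234.68 = $7,595.04
Base monthly escrow = $7,595.04 / 12 = $632.92
Shortage spread = $351.36 / 12 = $29.28/mo
Adjusted monthly = $632.92 + $29.28 = $662.20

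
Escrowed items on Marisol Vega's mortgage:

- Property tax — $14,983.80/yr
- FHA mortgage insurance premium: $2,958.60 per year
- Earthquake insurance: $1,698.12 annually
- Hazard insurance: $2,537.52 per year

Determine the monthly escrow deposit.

$1,848.17

Property tax — $14,983.80 per year
FHA mortgage insurance premium — $2,958.60 per year
Earthquake insurance — $1,698.12 per year
Hazard insurance — $2,537.52 per year
Combined annual = $14,983.80 + $2,958.60 + $1,698.12 + $2,537.52 = $22,178.04
Per month = $22,178.04 ÷ 12 = $1,848.17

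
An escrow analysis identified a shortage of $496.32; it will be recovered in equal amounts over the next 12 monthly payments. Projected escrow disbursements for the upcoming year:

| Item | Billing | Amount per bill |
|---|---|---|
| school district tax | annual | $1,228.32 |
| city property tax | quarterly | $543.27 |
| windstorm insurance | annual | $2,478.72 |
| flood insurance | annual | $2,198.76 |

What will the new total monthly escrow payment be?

$714.60

School district tax — $1,228.32/yr
City property tax — $543.27 × 4 = $2,173.08/yr
Windstorm insurance — $2,478.72/yr
Flood insurance — $2,198.76/yr
Total per year = $1,228.32 + $2,173.08 + $2,478.72 + $2,198.76 = $8,078.88
Base monthly escrow = $8,078.88 ÷ 12 = $673.24
Monthly shortage recovery: $496.32 / 12 = $41.36
New monthly escrow = $673.24 + $41.36 = $714.60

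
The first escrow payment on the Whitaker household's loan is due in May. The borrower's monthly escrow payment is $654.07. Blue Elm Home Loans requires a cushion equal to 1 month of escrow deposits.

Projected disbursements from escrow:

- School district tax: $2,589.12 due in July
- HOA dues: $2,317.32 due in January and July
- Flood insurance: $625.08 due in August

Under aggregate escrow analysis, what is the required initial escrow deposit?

Cushion = 1 × $654.07 = $654.07
Trial balance (start $0, +$654.07 each month, − disbursements):
  May: +$654.07 → $654.07
  Jun: +$654.07 → $1,308.14
  Jul: +$654.07 − $4,906.44 → -$2,944.23
  Aug: +$654.07 − $625.08 → -$2,915.24
  Sep: +$654.07 → -$2,261.17
  Oct: +$654.07 → -$1,607.10
  Nov: +$654.07 → -$953.03
  Dec: +$654.07 → -$298.96
  Jan: +$654.07 − $2,317.32 → -$1,962.21
  Feb: +$654.07 → -$1,308.14
  Mar: +$654.07 → -$654.07
  Apr: +$654.07 → $0.00
Lowest trial balance = -$2,944.23 (Jul)
Initial deposit = cushion − low point = $654.07 − (-$2,944.23) = $3,598.30

$3,598.30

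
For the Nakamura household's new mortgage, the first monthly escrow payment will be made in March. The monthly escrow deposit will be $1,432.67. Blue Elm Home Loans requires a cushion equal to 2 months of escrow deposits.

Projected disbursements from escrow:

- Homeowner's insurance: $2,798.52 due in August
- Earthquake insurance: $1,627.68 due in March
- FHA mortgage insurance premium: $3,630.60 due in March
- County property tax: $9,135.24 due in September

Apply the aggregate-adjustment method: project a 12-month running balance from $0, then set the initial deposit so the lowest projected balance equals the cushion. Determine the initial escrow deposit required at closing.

$10,028.69

Cushion = 2 × $1,432.67 = $2,865.34
Trial balance (start $0, +$1,432.67 each month, − disbursements):
  Mar: +$1,432.67 − $5,258.28 → -$3,825.61
  Apr: +$1,432.67 → -$2,392.94
  May: +$1,432.67 → -$960.27
  Jun: +$1,432.67 → $472.40
  Jul: +$1,432.67 → $1,905.07
  Aug: +$1,432.67 − $2,798.52 → $539.22
  Sep: +$1,432.67 − $9,135.24 → -$7,163.35
  Oct: +$1,432.67 → -$5,730.68
  Nov: +$1,432.67 → -$4,298.01
  Dec: +$1,432.67 → -$2,865.34
  Jan: +$1,432.67 → -$1,432.67
  Feb: +$1,432.67 → $0.00
Lowest trial balance = -$7,163.35 (Sep)
Initial deposit = cushion − low point = $2,865.34 − (-$7,163.35) = $10,028.69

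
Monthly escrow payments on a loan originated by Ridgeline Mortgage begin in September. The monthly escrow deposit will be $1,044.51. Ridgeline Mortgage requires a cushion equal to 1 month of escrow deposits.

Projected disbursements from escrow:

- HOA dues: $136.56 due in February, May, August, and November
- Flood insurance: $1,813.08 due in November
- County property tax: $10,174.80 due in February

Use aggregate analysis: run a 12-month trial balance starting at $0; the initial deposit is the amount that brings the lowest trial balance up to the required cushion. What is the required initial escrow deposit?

$7,038.45

Cushion = 1 × $1,044.51 = $1,044.51
Trial balance (start $0, +$1,044.51 each month, − disbursements):
  Sep: +$1,044.51 → $1,044.51
  Oct: +$1,044.51 → $2,089.02
  Nov: +$1,044.51 − $1,949.64 → $1,183.89
  Dec: +$1,044.51 → $2,228.40
  Jan: +$1,044.51 → $3,272.91
  Feb: +$1,044.51 − $10,311.36 → -$5,993.94
  Mar: +$1,044.51 → -$4,949.43
  Apr: +$1,044.51 → -$3,904.92
  May: +$1,044.51 − $136.56 → -$2,996.97
  Jun: +$1,044.51 → -$1,952.46
  Jul: +$1,044.51 → -$907.95
  Aug: +$1,044.51 − $136.56 → $0.00
Lowest trial balance = -$5,993.94 (Feb)
Initial deposit = cushion − low point = $1,044.51 − (-$5,993.94) = $7,038.45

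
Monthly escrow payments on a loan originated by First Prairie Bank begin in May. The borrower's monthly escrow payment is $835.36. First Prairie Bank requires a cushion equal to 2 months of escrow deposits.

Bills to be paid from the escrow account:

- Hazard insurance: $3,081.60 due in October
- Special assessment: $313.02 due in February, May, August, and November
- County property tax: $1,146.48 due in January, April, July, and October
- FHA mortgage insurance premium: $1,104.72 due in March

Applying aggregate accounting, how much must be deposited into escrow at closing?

Cushion = 2 × $835.36 = $1,670.72
Trial balance (start $0, +$835.36 each month, − disbursements):
  May: +$835.36 − $313.02 → $522.34
  Jun: +$835.36 → $1,357.70
  Jul: +$835.36 − $1,146.48 → $1,046.58
  Aug: +$835.36 − $313.02 → $1,568.92
  Sep: +$835.36 → $2,404.28
  Oct: +$835.36 − $4,228.08 → -$988.44
  Nov: +$835.36 − $313.02 → -$466.10
  Dec: +$835.36 → $369.26
  Jan: +$835.36 − $1,146.48 → $58.14
  Feb: +$835.36 − $313.02 → $580.48
  Mar: +$835.36 − $1,104.72 → $311.12
  Apr: +$835.36 − $1,146.48 → $0.00
Lowest trial balance = -$988.44 (Oct)
Initial deposit = cushion − low point = $1,670.72 − (-$988.44) = $2,659.16

$2,659.16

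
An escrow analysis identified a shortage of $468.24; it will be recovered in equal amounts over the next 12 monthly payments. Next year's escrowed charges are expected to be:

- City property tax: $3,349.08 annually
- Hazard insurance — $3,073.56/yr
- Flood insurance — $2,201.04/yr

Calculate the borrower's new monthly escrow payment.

$757.66

City property tax — $3,349.08
Hazard insurance — $3,073.56
Flood insurance — $2,201.04
Total per year = $3,349.08 + $3,073.56 + $2,201.04 = $8,623.68
Per month = $8,623.68 ÷ 12 = $718.64
Shortage per month = $468.24 ÷ 12 = $39.02
Adjusted monthly = $718.64 + $39.02 = $757.66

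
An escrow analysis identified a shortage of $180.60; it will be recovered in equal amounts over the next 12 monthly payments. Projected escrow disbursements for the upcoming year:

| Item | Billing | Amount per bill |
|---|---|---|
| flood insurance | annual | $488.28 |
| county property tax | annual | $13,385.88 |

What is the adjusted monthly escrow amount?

Flood insurance = $488.28 annually
County property tax = $13,385.88 annually
Annual escrow total = $13,874.16
Per month = $13,874.16 / 12 = $1,156.18
Shortage spread = $180.60 ÷ 12 = $15.05/mo
Adjusted monthly = $1,156.18 + $15.05 = $1,171.23

$1,171.23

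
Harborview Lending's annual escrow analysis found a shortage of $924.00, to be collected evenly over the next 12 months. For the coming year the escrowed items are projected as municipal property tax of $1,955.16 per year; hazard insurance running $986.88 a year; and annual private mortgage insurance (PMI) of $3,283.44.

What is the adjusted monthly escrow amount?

$595.79

Municipal property tax = $1,955.16 annually
Hazard insurance = $986.88 annually
Private mortgage insurance (PMI) = $3,283.44 annually
Annual escrow total = $1,955.16 + $986.88 + $3,283.44 = $6,225.48
Monthly = $6,225.48 ÷ 12 = $518.79
Shortage spread = $924.00 ÷ 12 = $77.00/mo
New monthly escrow = $518.79 + $77.00 = $595.79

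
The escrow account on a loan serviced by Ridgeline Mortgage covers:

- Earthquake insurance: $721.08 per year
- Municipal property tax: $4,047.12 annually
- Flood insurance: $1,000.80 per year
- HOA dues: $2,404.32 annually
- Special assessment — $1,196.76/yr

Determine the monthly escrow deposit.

Earthquake insurance = $721.08
Municipal property tax = $4,047.12
Flood insurance = $1,000.80
HOA dues = $2,404.32
Special assessment = $1,196.76
Total annual escrow = $721.08 + $4,047.12 + $1,000.80 + $2,404.32 + $1,196.76 = $9,370.08
Monthly escrow = $9,370.08 ÷ 12 = $780.84

$780.84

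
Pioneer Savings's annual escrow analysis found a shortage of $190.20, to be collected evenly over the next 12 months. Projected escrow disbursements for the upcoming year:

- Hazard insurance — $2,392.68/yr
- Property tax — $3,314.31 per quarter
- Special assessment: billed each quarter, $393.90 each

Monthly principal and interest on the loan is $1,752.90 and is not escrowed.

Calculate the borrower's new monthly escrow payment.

Hazard insurance — $2,392.68/yr
Property tax — $3,314.31 × 4 = $13,257.24/yr
Special assessment — $393.90 × 4 = $1,575.60/yr
Total per year = $17,225.52
Per month = $17,225.52 ÷ 12 = $1,435.46
Monthly shortage recovery: $190.20 / 12 = $15.85
New monthly escrow = $1,435.46 + $15.85 = $1,451.31

$1,451.31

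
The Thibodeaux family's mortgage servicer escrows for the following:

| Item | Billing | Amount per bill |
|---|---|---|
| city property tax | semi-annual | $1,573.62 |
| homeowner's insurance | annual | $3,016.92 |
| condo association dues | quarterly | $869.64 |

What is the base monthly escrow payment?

City property tax: $1,573.62 × 2 = $3,147.24
Homeowner's insurance: $3,016.92
Condo association dues: $869.64 × 4 = $3,478.56
Combined annual = $9,642.72
Monthly escrow = $9,642.72 / 12 = $803.56

$803.56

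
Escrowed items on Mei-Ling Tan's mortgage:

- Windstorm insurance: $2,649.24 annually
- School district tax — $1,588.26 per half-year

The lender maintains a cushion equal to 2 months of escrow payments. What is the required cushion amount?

Windstorm insurance: $2,649.24
School district tax: $1,588.26 × 2 = $3,176.52
Combined annual = $2,649.24 + $3,176.52 = $5,825.76
Per month = $5,825.76 ÷ 12 = $485.48
Reserve = 2 × $485.48 = $970.96

$970.96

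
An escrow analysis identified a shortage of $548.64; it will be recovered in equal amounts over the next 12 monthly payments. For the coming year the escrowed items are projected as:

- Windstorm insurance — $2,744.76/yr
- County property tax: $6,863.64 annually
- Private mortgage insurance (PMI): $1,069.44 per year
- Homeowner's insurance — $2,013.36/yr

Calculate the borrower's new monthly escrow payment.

Windstorm insurance: $2,744.76 per year
County property tax: $6,863.64 per year
Private mortgage insurance (PMI): $1,069.44 per year
Homeowner's insurance: $2,013.36 per year
Total per year = $12,691.20
Per month = $12,691.20 / 12 = $1,057.60
Monthly shortage recovery: $548.64 / 12 = $45.72
New monthly escrow = $1,057.60 + $45.72 = $1,103.32

$1,103.32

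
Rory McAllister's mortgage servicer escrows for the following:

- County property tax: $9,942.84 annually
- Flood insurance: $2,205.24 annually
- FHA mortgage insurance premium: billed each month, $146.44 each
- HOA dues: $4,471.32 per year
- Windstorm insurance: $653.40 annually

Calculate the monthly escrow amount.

County property tax — $9,942.84 per year
Flood insurance — $2,205.24 per year
FHA mortgage insurance premium — $146.44 × 12 = $1,757.28 per year
HOA dues — $4,471.32 per year
Windstorm insurance — $653.40 per year
Total annual escrow = $9,942.84 + $2,205.24 + $1,757.28 + $4,471.32 + $653.40 = $19,030.08
Monthly = $19,030.08 / 12 = $1,585.84

$1,585.84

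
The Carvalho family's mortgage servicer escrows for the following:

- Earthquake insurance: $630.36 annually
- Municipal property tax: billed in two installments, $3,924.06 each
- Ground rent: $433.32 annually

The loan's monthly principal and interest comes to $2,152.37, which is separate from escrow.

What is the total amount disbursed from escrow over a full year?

Earthquake insurance — $630.36
Municipal property tax — $3,924.06 × 2 = $7,848.12
Ground rent — $433.32
Total per year = $8,911.80

$8,911.80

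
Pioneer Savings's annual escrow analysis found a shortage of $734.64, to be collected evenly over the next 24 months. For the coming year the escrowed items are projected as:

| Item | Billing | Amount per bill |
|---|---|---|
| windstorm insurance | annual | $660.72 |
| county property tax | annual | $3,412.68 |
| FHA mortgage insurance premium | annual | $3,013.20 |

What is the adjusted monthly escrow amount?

Windstorm insurance: $660.72/yr
County property tax: $3,412.68/yr
FHA mortgage insurance premium: $3,013.20/yr
Annual escrow total = $660.72 + $3,412.68 + $3,013.20 = $7,086.60
Per month = $7,086.60 / 12 = $590.55
Shortage spread = $734.64 / 24 = $30.61/mo
Adjusted monthly = $590.55 + $30.61 = $621.16

$621.16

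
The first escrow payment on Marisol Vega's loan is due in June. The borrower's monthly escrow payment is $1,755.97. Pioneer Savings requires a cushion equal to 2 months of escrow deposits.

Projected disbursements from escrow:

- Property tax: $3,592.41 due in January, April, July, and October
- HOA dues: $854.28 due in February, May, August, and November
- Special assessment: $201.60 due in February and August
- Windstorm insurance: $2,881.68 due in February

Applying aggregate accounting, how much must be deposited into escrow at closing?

Cushion = 2 × $1,755.97 = $3,511.94
Trial balance (start $0, +$1,755.97 each month, − disbursements):
  Jun: +$1,755.97 → $1,755.97
  Jul: +$1,755.97 − $3,592.41 → -$80.47
  Aug: +$1,755.97 − $1,055.88 → $619.62
  Sep: +$1,755.97 → $2,375.59
  Oct: +$1,755.97 − $3,592.41 → $539.15
  Nov: +$1,755.97 − $854.28 → $1,440.84
  Dec: +$1,755.97 → $3,196.81
  Jan: +$1,755.97 − $3,592.41 → $1,360.37
  Feb: +$1,755.97 − $3,937.56 → -$821.22
  Mar: +$1,755.97 → $934.75
  Apr: +$1,755.97 − $3,592.41 → -$901.69
  May: +$1,755.97 − $854.28 → $0.00
Lowest trial balance = -$901.69 (Apr)
Initial deposit = cushion − low point = $3,511.94 − (-$901.69) = $4,413.63

$4,413.63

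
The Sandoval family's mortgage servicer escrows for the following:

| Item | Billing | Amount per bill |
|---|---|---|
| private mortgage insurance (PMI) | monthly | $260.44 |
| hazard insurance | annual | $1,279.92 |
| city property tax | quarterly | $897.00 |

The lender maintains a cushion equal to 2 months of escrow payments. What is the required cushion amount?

Private mortgage insurance (PMI) — $260.44 × 12 = $3,125.28/yr
Hazard insurance — $1,279.92/yr
City property tax — $897.00 × 4 = $3,588.00/yr
Yearly total = $7,993.20
Per month = $7,993.20 ÷ 12 = $666.10
Required cushion = 2 × $666.10 = $1,332.20

$1,332.20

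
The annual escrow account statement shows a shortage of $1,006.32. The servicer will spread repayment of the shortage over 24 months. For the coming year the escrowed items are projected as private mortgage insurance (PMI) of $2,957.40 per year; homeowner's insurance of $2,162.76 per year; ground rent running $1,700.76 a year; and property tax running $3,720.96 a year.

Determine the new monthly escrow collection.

$920.42

Private mortgage insurance (PMI) = $2,957.40
Homeowner's insurance = $2,162.76
Ground rent = $1,700.76
Property tax = $3,720.96
Total per year = $10,541.88
Monthly escrow = $10,541.88 ÷ 12 = $878.49
Monthly shortage recovery: $1,006.32 / 24 = $41.93
Adjusted monthly = $878.49 + $41.93 = $920.42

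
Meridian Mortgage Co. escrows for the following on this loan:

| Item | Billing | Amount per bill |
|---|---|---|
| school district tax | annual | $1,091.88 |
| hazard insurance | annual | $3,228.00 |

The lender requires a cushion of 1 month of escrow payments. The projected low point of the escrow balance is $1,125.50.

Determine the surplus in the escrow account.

$765.51

School district tax — $1,091.88
Hazard insurance — $3,228.00
Annual escrow total = $4,319.88
Base monthly escrow = $4,319.88 / 12 = $359.99
Required cushion = 1 × $359.99 = $359.99
Excess over cushion: $1,125.50 − $359.99 = $765.51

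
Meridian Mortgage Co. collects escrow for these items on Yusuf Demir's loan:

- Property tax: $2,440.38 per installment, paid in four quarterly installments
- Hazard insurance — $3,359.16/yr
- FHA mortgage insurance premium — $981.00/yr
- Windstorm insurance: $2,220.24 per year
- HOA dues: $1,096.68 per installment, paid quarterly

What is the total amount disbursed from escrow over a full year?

Property tax — $2,440.38 × 4 = $9,761.52/yr
Hazard insurance — $3,359.16/yr
FHA mortgage insurance premium — $981.00/yr
Windstorm insurance — $2,220.24/yr
HOA dues — $1,096.68 × 4 = $4,386.72/yr
Yearly total = $20,708.64

$20,708.64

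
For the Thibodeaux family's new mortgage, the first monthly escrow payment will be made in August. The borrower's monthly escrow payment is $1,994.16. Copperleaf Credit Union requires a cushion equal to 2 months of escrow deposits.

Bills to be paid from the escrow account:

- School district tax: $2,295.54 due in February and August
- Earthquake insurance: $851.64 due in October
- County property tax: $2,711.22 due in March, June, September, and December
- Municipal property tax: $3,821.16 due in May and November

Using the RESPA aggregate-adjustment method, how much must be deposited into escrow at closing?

Cushion = 2 × $1,994.16 = $3,988.32
Trial balance (start $0, +$1,994.16 each month, − disbursements):
  Aug: +$1,994.16 − $2,295.54 → -$301.38
  Sep: +$1,994.16 − $2,711.22 → -$1,018.44
  Oct: +$1,994.16 − $851.64 → $124.08
  Nov: +$1,994.16 − $3,821.16 → -$1,702.92
  Dec: +$1,994.16 − $2,711.22 → -$2,419.98
  Jan: +$1,994.16 → -$425.82
  Feb: +$1,994.16 − $2,295.54 → -$727.20
  Mar: +$1,994.16 − $2,711.22 → -$1,444.26
  Apr: +$1,994.16 → $549.90
  May: +$1,994.16 − $3,821.16 → -$1,277.10
  Jun: +$1,994.16 − $2,711.22 → -$1,994.16
  Jul: +$1,994.16 → $0.00
Lowest trial balance = -$2,419.98 (Dec)
Initial deposit = cushion − low point = $3,988.32 − (-$2,419.98) = $6,408.30

$6,408.30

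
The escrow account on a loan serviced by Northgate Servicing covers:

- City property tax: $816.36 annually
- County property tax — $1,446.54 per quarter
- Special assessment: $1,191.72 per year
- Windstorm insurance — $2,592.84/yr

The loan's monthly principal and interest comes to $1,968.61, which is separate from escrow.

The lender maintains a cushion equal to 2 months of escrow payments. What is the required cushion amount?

City property tax — $816.36 annually
County property tax — $1,446.54 × 4 = $5,786.16 annually
Special assessment — $1,191.72 annually
Windstorm insurance — $2,592.84 annually
Combined annual = $816.36 + $5,786.16 + $1,191.72 + $2,592.84 = $10,387.08
Monthly = $10,387.08 / 12 = $865.59
Required cushion = 2 × $865.59 = $1,731.18

$1,731.18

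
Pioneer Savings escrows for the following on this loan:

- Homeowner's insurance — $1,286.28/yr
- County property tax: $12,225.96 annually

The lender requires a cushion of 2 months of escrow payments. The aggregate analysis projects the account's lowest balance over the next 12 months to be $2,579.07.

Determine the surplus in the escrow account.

$327.03

Homeowner's insurance: $1,286.28 annually
County property tax: $12,225.96 annually
Total annual escrow = $1,286.28 + $12,225.96 = $13,512.24
Per month = $13,512.24 / 12 = $1,126.02
Required reserve = 2 × $1,126.02 = $2,252.04
Surplus = $2,579.07 − $2,252.04 = $327.03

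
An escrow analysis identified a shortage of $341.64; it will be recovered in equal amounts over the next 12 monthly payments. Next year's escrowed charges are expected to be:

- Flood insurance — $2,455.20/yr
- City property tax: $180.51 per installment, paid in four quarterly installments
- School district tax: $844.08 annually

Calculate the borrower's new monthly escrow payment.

Flood insurance: $2,455.20 per year
City property tax: $180.51 × 4 = $722.04 per year
School district tax: $844.08 per year
Total annual escrow = $4,021.32
Base monthly escrow = $4,021.32 / 12 = $335.11
Shortage per month = $341.64 ÷ 12 = $28.47
New monthly escrow = $335.11 + $28.47 = $363.58

$363.58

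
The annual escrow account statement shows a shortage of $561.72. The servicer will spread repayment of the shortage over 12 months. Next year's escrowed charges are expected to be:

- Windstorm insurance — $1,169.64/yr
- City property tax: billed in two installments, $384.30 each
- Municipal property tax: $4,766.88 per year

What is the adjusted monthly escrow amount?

Windstorm insurance — $1,169.64 per year
City property tax — $384.30 × 2 = $768.60 per year
Municipal property tax — $4,766.88 per year
Total annual escrow = $6,705.12
Monthly escrow = $6,705.12 ÷ 12 = $558.76
Shortage per month = $561.72 / 12 = $46.81
New monthly escrow = $558.76 + $46.81 = $605.57

$605.57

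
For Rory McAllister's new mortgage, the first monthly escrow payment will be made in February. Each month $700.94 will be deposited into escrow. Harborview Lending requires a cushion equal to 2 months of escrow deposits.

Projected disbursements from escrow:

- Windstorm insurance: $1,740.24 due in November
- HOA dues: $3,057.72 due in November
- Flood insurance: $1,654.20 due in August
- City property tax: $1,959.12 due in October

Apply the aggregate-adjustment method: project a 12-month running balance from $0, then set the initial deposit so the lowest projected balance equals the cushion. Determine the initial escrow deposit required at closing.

$2,803.76

Cushion = 2 × $700.94 = $1,401.88
Trial balance (start $0, +$700.94 each month, − disbursements):
  Feb: +$700.94 → $700.94
  Mar: +$700.94 → $1,401.88
  Apr: +$700.94 → $2,102.82
  May: +$700.94 → $2,803.76
  Jun: +$700.94 → $3,504.70
  Jul: +$700.94 → $4,205.64
  Aug: +$700.94 − $1,654.20 → $3,252.38
  Sep: +$700.94 → $3,953.32
  Oct: +$700.94 − $1,959.12 → $2,695.14
  Nov: +$700.94 − $4,797.96 → -$1,401.88
  Dec: +$700.94 → -$700.94
  Jan: +$700.94 → $0.00
Lowest trial balance = -$1,401.88 (Nov)
Initial deposit = cushion − low point = $1,401.88 − (-$1,401.88) = $2,803.76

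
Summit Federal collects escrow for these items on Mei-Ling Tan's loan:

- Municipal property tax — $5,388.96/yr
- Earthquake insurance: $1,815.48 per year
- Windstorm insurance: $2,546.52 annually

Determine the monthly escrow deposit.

Municipal property tax — $5,388.96 annually
Earthquake insurance — $1,815.48 annually
Windstorm insurance — $2,546.52 annually
Annual escrow total = $5,388.96 + $1,815.48 + $2,546.52 = $9,750.96
Monthly escrow = $9,750.96 ÷ 12 = $812.58

$812.58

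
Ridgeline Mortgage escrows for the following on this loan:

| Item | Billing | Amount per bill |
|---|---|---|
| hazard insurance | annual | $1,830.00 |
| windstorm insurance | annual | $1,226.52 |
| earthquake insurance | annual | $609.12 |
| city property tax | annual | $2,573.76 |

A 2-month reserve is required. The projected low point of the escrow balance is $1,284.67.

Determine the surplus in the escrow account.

Hazard insurance: $1,830.00/yr
Windstorm insurance: $1,226.52/yr
Earthquake insurance: $609.12/yr
City property tax: $2,573.76/yr
Yearly total = $6,239.40
Monthly = $6,239.40 / 12 = $519.95
Required cushion = 2 × $519.95 = $1,039.90
Surplus = $1,284.67 − $1,039.90 = $244.77

$244.77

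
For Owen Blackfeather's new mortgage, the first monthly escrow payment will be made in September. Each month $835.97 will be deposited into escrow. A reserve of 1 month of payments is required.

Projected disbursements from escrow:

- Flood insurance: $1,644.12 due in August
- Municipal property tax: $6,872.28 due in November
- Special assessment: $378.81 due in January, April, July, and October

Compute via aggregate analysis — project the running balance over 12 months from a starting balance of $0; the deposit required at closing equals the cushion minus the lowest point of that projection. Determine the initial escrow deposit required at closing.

$5,579.15

Cushion = 1 × $835.97 = $835.97
Trial balance (start $0, +$835.97 each month, − disbursements):
  Sep: +$835.97 → $835.97
  Oct: +$835.97 − $378.81 → $1,293.13
  Nov: +$835.97 − $6,872.28 → -$4,743.18
  Dec: +$835.97 → -$3,907.21
  Jan: +$835.97 − $378.81 → -$3,450.05
  Feb: +$835.97 → -$2,614.08
  Mar: +$835.97 → -$1,778.11
  Apr: +$835.97 − $378.81 → -$1,320.95
  May: +$835.97 → -$484.98
  Jun: +$835.97 → $350.99
  Jul: +$835.97 − $378.81 → $808.15
  Aug: +$835.97 − $1,644.12 → $0.00
Lowest trial balance = -$4,743.18 (Nov)
Initial deposit = cushion − low point = $835.97 − (-$4,743.18) = $5,579.15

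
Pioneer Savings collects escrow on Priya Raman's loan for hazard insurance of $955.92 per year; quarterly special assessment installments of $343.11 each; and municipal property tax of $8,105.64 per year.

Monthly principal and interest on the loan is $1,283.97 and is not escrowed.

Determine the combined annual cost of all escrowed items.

Hazard insurance: $955.92 annually
Special assessment: $343.11 × 4 = $1,372.44 annually
Municipal property tax: $8,105.64 annually
Combined annual = $10,434.00

$10,434.00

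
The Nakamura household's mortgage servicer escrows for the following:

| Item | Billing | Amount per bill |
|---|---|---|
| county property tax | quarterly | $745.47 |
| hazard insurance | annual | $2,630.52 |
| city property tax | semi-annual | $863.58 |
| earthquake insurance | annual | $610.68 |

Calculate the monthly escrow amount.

$662.52

County property tax: $745.47 × 4 = $2,981.88 annually
Hazard insurance: $2,630.52 annually
City property tax: $863.58 × 2 = $1,727.16 annually
Earthquake insurance: $610.68 annually
Yearly total = $2,981.88 + $2,630.52 + $1,727.16 + $610.68 = $7,950.24
Per month = $7,950.24 ÷ 12 = $662.52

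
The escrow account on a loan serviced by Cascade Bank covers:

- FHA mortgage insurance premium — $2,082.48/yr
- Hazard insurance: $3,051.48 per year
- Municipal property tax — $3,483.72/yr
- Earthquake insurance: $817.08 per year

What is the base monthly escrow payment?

$786.23

FHA mortgage insurance premium: $2,082.48 per year
Hazard insurance: $3,051.48 per year
Municipal property tax: $3,483.72 per year
Earthquake insurance: $817.08 per year
Annual escrow total = $9,434.76
Per month = $9,434.76 / 12 = $786.23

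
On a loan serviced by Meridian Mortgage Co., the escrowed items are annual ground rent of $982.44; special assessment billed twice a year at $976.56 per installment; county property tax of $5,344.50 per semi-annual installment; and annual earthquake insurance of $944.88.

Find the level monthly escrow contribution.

Ground rent = $982.44/yr
Special assessment = $976.56 × 2 = $1,953.12/yr
County property tax = $5,344.50 × 2 = $10,689.00/yr
Earthquake insurance = $944.88/yr
Total annual escrow = $14,569.44
Monthly escrow = $14,569.44 / 12 = $1,214.12

$1,214.12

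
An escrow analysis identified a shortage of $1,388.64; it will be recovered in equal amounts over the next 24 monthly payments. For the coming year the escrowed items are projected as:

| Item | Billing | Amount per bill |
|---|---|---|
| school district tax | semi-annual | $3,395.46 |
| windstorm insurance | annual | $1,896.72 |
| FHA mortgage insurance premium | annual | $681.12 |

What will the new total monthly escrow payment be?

School district tax — $3,395.46 × 2 = $6,790.92
Windstorm insurance — $1,896.72
FHA mortgage insurance premium — $681.12
Total annual escrow = $6,790.92 + $1,896.72 + $681.12 = $9,368.76
Monthly escrow = $9,368.76 ÷ 12 = $780.73
Shortage spread = $1,388.64 ÷ 24 = $57.86/mo
Adjusted monthly = $780.73 + $57.86 = $838.59

$838.59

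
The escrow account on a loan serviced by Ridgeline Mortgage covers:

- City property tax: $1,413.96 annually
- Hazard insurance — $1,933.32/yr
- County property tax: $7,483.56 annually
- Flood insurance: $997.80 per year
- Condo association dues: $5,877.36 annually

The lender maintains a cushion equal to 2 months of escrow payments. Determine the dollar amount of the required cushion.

City property tax = $1,413.96
Hazard insurance = $1,933.32
County property tax = $7,483.56
Flood insurance = $997.80
Condo association dues = $5,877.36
Total per year = $17,706.00
Base monthly escrow = $17,706.00 ÷ 12 = $1,475.50
Reserve = 2 × $1,475.50 = $2,951.00

$2,951.00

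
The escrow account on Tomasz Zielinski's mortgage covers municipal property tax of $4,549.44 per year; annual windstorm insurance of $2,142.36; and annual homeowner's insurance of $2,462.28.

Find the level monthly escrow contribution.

$762.84

Municipal property tax — $4,549.44/yr
Windstorm insurance — $2,142.36/yr
Homeowner's insurance — $2,462.28/yr
Total per year = $4,549.44 + $2,142.36 + $2,462.28 = $9,154.08
Monthly = $9,154.08 ÷ 12 = $762.84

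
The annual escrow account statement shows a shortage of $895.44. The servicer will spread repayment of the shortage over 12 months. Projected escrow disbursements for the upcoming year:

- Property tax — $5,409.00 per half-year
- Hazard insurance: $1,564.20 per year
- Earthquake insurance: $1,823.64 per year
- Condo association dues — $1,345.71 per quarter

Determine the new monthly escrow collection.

$1,707.01

Property tax — $5,409.00 × 2 = $10,818.00/yr
Hazard insurance — $1,564.20/yr
Earthquake insurance — $1,823.64/yr
Condo association dues — $1,345.71 × 4 = $5,382.84/yr
Yearly total = $10,818.00 + $1,564.20 + $1,823.64 + $5,382.84 = $19,588.68
Monthly = $19,588.68 ÷ 12 = $1,632.39
Shortage spread = $895.44 ÷ 12 = $74.62/mo
New monthly escrow = $1,632.39 + $74.62 = $1,707.01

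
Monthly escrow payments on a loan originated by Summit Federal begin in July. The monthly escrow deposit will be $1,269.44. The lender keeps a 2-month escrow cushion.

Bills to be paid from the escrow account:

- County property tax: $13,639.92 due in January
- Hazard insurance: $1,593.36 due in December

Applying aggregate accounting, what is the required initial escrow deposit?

$8,886.08

Cushion = 2 × $1,269.44 = $2,538.88
Trial balance (start $0, +$1,269.44 each month, − disbursements):
  Jul: +$1,269.44 → $1,269.44
  Aug: +$1,269.44 → $2,538.88
  Sep: +$1,269.44 → $3,808.32
  Oct: +$1,269.44 → $5,077.76
  Nov: +$1,269.44 → $6,347.20
  Dec: +$1,269.44 − $1,593.36 → $6,023.28
  Jan: +$1,269.44 − $13,639.92 → -$6,347.20
  Feb: +$1,269.44 → -$5,077.76
  Mar: +$1,269.44 → -$3,808.32
  Apr: +$1,269.44 → -$2,538.88
  May: +$1,269.44 → -$1,269.44
  Jun: +$1,269.44 → $0.00
Lowest trial balance = -$6,347.20 (Jan)
Initial deposit = cushion − low point = $2,538.88 − (-$6,347.20) = $8,886.08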